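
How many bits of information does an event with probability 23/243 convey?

Information content I(x) = -log₂(p(x))
I = -log₂(23/243) = -log₂(0.0947)
I = 3.4013 bits


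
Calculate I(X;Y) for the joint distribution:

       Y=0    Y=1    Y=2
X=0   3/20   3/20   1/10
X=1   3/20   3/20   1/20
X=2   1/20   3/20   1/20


H(X) = 1.5589, H(Y) = 1.5129, H(X,Y) = 3.0332
I(X;Y) = H(X) + H(Y) - H(X,Y) = 0.0386 bits


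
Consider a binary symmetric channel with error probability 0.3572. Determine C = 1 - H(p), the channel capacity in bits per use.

For BSC with error probability p:
C = 1 - H(p) where H(p) is binary entropy
H(0.3572) = -0.3572 × log₂(0.3572) - 0.6428 × log₂(0.6428)
H(p) = 0.9403
C = 1 - 0.9403 = 0.0597 bits/use


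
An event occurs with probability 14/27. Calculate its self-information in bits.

Information content I(x) = -log₂(p(x))
I = -log₂(14/27) = -log₂(0.5185)
I = 0.9475 bits


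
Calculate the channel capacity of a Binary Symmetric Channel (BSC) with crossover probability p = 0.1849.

For BSC with error probability p:
C = 1 - H(p) where H(p) is binary entropy
H(0.1849) = -0.1849 × log₂(0.1849) - 0.8151 × log₂(0.8151)
H(p) = 0.6907
C = 1 - 0.6907 = 0.3093 bits/use


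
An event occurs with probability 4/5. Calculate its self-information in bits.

Information content I(x) = -log₂(p(x))
I = -log₂(4/5) = -log₂(0.8000)
I = 0.3219 bits


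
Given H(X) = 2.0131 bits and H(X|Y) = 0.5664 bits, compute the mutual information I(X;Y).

I(X;Y) = H(X) - H(X|Y)
I(X;Y) = 2.0131 - 0.5664 = 1.4467 bits


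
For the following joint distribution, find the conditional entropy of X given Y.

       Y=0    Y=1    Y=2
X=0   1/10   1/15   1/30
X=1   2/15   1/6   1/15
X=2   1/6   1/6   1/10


H(X|Y) = Σ_y p(y) H(X|Y=y)
  p(Y=0) = 2/5, H(X|Y=0) = 1.5546
  p(Y=1) = 2/5, H(X|Y=1) = 1.4834
  p(Y=2) = 1/5, H(X|Y=2) = 1.4591
H(X|Y) = 0.4000×1.5546 + 0.4000×1.4834 + 0.2000×1.4591 = 1.5070 bits


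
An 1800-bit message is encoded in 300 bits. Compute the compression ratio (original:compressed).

Compression ratio = Original / Compressed
= 1800 / 300 = 6.00:1


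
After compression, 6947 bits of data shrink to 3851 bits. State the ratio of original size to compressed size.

Compression ratio = Original / Compressed
= 6947 / 3851 = 1.80:1


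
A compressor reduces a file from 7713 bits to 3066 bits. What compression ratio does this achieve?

Compression ratio = Original / Compressed
= 7713 / 3066 = 2.52:1


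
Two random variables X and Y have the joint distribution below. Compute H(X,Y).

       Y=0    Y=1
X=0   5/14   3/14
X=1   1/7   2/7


H(X,Y) = -Σ p(x,y) log₂ p(x,y)
  p(0,0)=5/14: -0.3571 × log₂(0.3571) = 0.5305
  p(0,1)=3/14: -0.2143 × log₂(0.2143) = 0.4762
  p(1,0)=1/7: -0.1429 × log₂(0.1429) = 0.4011
  p(1,1)=2/7: -0.2857 × log₂(0.2857) = 0.5164
H(X,Y) = 1.9242 bits


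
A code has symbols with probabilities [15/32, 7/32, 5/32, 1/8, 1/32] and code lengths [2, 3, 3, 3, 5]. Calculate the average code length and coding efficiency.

Average length L = Σ p_i × l_i = 2.5938 bits
Entropy H = 1.9417 bits
Efficiency η = H/L × 100% = 74.86%


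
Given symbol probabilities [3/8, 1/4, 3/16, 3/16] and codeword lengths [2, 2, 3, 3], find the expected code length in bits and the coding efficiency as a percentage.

Average length L = Σ p_i × l_i = 2.3750 bits
Entropy H = 1.9363 bits
Efficiency η = H/L × 100% = 81.53%


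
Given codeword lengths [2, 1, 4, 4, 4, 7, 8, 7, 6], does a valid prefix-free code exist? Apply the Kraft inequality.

Kraft inequality: Σ 2^(-l_i) ≤ 1 for prefix-free code
Calculating: 2^(-2) + 2^(-1) + 2^(-4) + 2^(-4) + 2^(-4) + 2^(-7) + 2^(-8) + 2^(-7) + 2^(-6)
= 0.25 + 0.5 + 0.0625 + 0.0625 + 0.0625 + 0.0078125 + 0.00390625 + 0.0078125 + 0.015625
= 0.9727
Since 0.9727 ≤ 1, prefix-free code exists


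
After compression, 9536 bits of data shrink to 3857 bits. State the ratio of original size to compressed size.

Compression ratio = Original / Compressed
= 9536 / 3857 = 2.47:1


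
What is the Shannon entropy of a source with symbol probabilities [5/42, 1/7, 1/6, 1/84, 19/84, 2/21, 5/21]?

H(X) = -Σ p(x) log₂ p(x)
  -5/42 × log₂(5/42) = 0.3655
  -1/7 × log₂(1/7) = 0.4011
  -1/6 × log₂(1/6) = 0.4308
  -1/84 × log₂(1/84) = 0.0761
  -19/84 × log₂(19/84) = 0.4850
  -2/21 × log₂(2/21) = 0.3231
  -5/21 × log₂(5/21) = 0.4929
H(X) = 2.5746 bits


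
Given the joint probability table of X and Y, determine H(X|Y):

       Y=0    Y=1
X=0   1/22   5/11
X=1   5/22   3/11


H(X|Y) = Σ_y p(y) H(X|Y=y)
  p(Y=0) = 3/11, H(X|Y=0) = 0.6500
  p(Y=1) = 8/11, H(X|Y=1) = 0.9544
H(X|Y) = 0.2727×0.6500 + 0.7273×0.9544 = 0.8714 bits


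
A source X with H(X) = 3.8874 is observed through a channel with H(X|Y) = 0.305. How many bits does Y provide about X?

I(X;Y) = H(X) - H(X|Y)
I(X;Y) = 3.8874 - 0.305 = 3.5824 bits


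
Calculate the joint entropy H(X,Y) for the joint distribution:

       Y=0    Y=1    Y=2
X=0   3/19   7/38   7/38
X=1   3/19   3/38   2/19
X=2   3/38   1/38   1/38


H(X,Y) = -Σ p(x,y) log₂ p(x,y)
  p(0,0)=3/19: -0.1579 × log₂(0.1579) = 0.4205
  p(0,1)=7/38: -0.1842 × log₂(0.1842) = 0.4496
  p(0,2)=7/38: -0.1842 × log₂(0.1842) = 0.4496
  p(1,0)=3/19: -0.1579 × log₂(0.1579) = 0.4205
  p(1,1)=3/38: -0.0789 × log₂(0.0789) = 0.2892
  p(1,2)=2/19: -0.1053 × log₂(0.1053) = 0.3419
  p(2,0)=3/38: -0.0789 × log₂(0.0789) = 0.2892
  p(2,1)=1/38: -0.0263 × log₂(0.0263) = 0.1381
  p(2,2)=1/38: -0.0263 × log₂(0.0263) = 0.1381
H(X,Y) = 2.9366 bits


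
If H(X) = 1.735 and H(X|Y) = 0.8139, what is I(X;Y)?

I(X;Y) = H(X) - H(X|Y)
I(X;Y) = 1.735 - 0.8139 = 0.9211 bits


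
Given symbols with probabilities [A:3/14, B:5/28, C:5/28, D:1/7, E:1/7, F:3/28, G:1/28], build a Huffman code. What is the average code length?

Huffman tree construction:
Combine smallest probabilities repeatedly
Resulting codes:
  A: 01 (length 2)
  B: 111 (length 3)
  C: 00 (length 2)
  D: 100 (length 3)
  E: 101 (length 3)
  F: 1101 (length 4)
  G: 1100 (length 4)
Average length = Σ p(s) × length(s) = 2.7500 bits


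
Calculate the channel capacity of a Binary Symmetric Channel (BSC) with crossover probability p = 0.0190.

For BSC with error probability p:
C = 1 - H(p) where H(p) is binary entropy
H(0.0190) = -0.0190 × log₂(0.0190) - 0.9810 × log₂(0.9810)
H(p) = 0.1358
C = 1 - 0.1358 = 0.8642 bits/use


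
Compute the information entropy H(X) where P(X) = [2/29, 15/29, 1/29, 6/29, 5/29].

H(X) = -Σ p(x) log₂ p(x)
  -2/29 × log₂(2/29) = 0.2661
  -15/29 × log₂(15/29) = 0.4919
  -1/29 × log₂(1/29) = 0.1675
  -6/29 × log₂(6/29) = 0.4703
  -5/29 × log₂(5/29) = 0.4373
H(X) = 1.8331 bits


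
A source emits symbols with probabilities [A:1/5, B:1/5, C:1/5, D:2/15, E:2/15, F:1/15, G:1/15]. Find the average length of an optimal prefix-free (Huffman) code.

Huffman tree construction:
Combine smallest probabilities repeatedly
Resulting codes:
  A: 111 (length 3)
  B: 00 (length 2)
  C: 01 (length 2)
  D: 100 (length 3)
  E: 101 (length 3)
  F: 1100 (length 4)
  G: 1101 (length 4)
Average length = Σ p(s) × length(s) = 2.7333 bits


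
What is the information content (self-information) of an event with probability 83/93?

Information content I(x) = -log₂(p(x))
I = -log₂(83/93) = -log₂(0.8925)
I = 0.1641 bits


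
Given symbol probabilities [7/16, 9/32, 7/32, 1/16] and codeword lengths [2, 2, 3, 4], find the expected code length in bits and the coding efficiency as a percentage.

Average length L = Σ p_i × l_i = 2.3438 bits
Entropy H = 1.7661 bits
Efficiency η = H/L × 100% = 75.35%


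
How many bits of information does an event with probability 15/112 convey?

Information content I(x) = -log₂(p(x))
I = -log₂(15/112) = -log₂(0.1339)
I = 2.9005 bits


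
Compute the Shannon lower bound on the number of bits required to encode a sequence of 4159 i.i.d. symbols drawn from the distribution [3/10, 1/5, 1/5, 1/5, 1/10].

Entropy H = 2.2464 bits/symbol
Minimum bits = H × n = 2.2464 × 4159
= 9342.94 bits


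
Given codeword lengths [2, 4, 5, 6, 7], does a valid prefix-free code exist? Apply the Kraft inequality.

Kraft inequality: Σ 2^(-l_i) ≤ 1 for prefix-free code
Calculating: 2^(-2) + 2^(-4) + 2^(-5) + 2^(-6) + 2^(-7)
= 0.25 + 0.0625 + 0.03125 + 0.015625 + 0.0078125
= 0.3672
Since 0.3672 ≤ 1, prefix-free code exists


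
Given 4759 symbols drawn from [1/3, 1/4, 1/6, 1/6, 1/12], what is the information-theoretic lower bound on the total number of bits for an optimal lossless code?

Entropy H = 2.1887 bits/symbol
Minimum bits = H × n = 2.1887 × 4759
= 10416.13 bits


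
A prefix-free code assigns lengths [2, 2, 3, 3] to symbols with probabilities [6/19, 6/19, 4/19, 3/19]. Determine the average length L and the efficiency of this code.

Average length L = Σ p_i × l_i = 2.3684 bits
Entropy H = 1.9440 bits
Efficiency η = H/L × 100% = 82.08%


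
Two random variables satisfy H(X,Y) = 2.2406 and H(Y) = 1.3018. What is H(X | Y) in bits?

Chain rule: H(X,Y) = H(X|Y) + H(Y)
H(X|Y) = H(X,Y) - H(Y) = 2.2406 - 1.3018 = 0.9388 bits


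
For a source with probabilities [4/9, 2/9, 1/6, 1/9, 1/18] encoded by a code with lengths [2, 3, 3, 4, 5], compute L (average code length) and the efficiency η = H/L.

Average length L = Σ p_i × l_i = 2.7778 bits
Entropy H = 2.0169 bits
Efficiency η = H/L × 100% = 72.61%


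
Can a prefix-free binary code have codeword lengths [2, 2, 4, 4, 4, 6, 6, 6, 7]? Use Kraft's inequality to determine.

Kraft inequality: Σ 2^(-l_i) ≤ 1 for prefix-free code
Calculating: 2^(-2) + 2^(-2) + 2^(-4) + 2^(-4) + 2^(-4) + 2^(-6) + 2^(-6) + 2^(-6) + 2^(-7)
= 0.25 + 0.25 + 0.0625 + 0.0625 + 0.0625 + 0.015625 + 0.015625 + 0.015625 + 0.0078125
= 0.7422
Since 0.7422 ≤ 1, prefix-free code exists


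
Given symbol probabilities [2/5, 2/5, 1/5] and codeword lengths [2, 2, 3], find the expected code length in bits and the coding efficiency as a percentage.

Average length L = Σ p_i × l_i = 2.2000 bits
Entropy H = 1.5219 bits
Efficiency η = H/L × 100% = 69.18%


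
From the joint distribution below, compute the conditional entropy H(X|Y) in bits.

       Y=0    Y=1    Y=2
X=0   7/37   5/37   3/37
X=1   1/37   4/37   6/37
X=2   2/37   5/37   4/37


H(X|Y) = Σ_y p(y) H(X|Y=y)
  p(Y=0) = 10/37, H(X|Y=0) = 1.1568
  p(Y=1) = 14/37, H(X|Y=1) = 1.5774
  p(Y=2) = 13/37, H(X|Y=2) = 1.5262
H(X|Y) = 0.2703×1.1568 + 0.3784×1.5774 + 0.3514×1.5262 = 1.4457 bits


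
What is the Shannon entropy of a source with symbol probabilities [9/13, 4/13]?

H(X) = -Σ p(x) log₂ p(x)
  -9/13 × log₂(9/13) = 0.3673
  -4/13 × log₂(4/13) = 0.5232
H(X) = 0.8905 bits


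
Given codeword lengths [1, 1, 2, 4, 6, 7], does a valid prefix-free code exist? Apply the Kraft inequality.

Kraft inequality: Σ 2^(-l_i) ≤ 1 for prefix-free code
Calculating: 2^(-1) + 2^(-1) + 2^(-2) + 2^(-4) + 2^(-6) + 2^(-7)
= 0.5 + 0.5 + 0.25 + 0.0625 + 0.015625 + 0.0078125
= 1.3359
Since 1.3359 > 1, prefix-free code does not exist


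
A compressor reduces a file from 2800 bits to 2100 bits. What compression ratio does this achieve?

Compression ratio = Original / Compressed
= 2800 / 2100 = 1.33:1


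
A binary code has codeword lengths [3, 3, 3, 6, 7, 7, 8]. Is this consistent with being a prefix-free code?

Kraft inequality: Σ 2^(-l_i) ≤ 1 for prefix-free code
Calculating: 2^(-3) + 2^(-3) + 2^(-3) + 2^(-6) + 2^(-7) + 2^(-7) + 2^(-8)
= 0.125 + 0.125 + 0.125 + 0.015625 + 0.0078125 + 0.0078125 + 0.00390625
= 0.4102
Since 0.4102 ≤ 1, prefix-free code exists


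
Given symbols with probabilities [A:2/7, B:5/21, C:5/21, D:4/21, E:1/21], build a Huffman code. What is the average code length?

Huffman tree construction:
Combine smallest probabilities repeatedly
Resulting codes:
  A: 11 (length 2)
  B: 00 (length 2)
  C: 01 (length 2)
  D: 101 (length 3)
  E: 100 (length 3)
Average length = Σ p(s) × length(s) = 2.2381 bits


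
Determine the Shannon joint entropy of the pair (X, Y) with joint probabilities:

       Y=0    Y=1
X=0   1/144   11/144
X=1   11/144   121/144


H(X,Y) = -Σ p(x,y) log₂ p(x,y)
  p(0,0)=1/144: -0.0069 × log₂(0.0069) = 0.0498
  p(0,1)=11/144: -0.0764 × log₂(0.0764) = 0.2834
  p(1,0)=11/144: -0.0764 × log₂(0.0764) = 0.2834
  p(1,1)=121/144: -0.8403 × log₂(0.8403) = 0.2110
H(X,Y) = 0.8276 bits


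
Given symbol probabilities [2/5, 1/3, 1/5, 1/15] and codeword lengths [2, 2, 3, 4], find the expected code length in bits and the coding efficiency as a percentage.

Average length L = Σ p_i × l_i = 2.3333 bits
Entropy H = 1.7819 bits
Efficiency η = H/L × 100% = 76.37%


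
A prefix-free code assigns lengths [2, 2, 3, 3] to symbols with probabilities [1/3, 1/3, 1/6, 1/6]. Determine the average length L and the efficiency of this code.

Average length L = Σ p_i × l_i = 2.3333 bits
Entropy H = 1.9183 bits
Efficiency η = H/L × 100% = 82.21%


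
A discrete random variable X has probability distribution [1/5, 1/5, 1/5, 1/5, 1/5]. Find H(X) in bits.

H(X) = -Σ p(x) log₂ p(x)
  -1/5 × log₂(1/5) = 0.4644
  -1/5 × log₂(1/5) = 0.4644
  -1/5 × log₂(1/5) = 0.4644
  -1/5 × log₂(1/5) = 0.4644
  -1/5 × log₂(1/5) = 0.4644
H(X) = 2.3219 bits


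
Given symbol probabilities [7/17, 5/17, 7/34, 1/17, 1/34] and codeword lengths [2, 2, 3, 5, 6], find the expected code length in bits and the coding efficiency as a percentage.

Average length L = Σ p_i × l_i = 2.5000 bits
Entropy H = 1.9059 bits
Efficiency η = H/L × 100% = 76.24%


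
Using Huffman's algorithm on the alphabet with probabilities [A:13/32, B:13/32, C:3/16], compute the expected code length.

Huffman tree construction:
Combine smallest probabilities repeatedly
Resulting codes:
  A: 11 (length 2)
  B: 0 (length 1)
  C: 10 (length 2)
Average length = Σ p(s) × length(s) = 1.5938 bits


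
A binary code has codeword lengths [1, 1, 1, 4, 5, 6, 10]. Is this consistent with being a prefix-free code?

Kraft inequality: Σ 2^(-l_i) ≤ 1 for prefix-free code
Calculating: 2^(-1) + 2^(-1) + 2^(-1) + 2^(-4) + 2^(-5) + 2^(-6) + 2^(-10)
= 0.5 + 0.5 + 0.5 + 0.0625 + 0.03125 + 0.015625 + 0.0009765625
= 1.6104
Since 1.6104 > 1, prefix-free code does not exist


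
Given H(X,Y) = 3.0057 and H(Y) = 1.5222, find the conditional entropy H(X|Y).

Chain rule: H(X,Y) = H(X|Y) + H(Y)
H(X|Y) = H(X,Y) - H(Y) = 3.0057 - 1.5222 = 1.4835 bits


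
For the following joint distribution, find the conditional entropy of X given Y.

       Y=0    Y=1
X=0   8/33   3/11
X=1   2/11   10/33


H(X|Y) = Σ_y p(y) H(X|Y=y)
  p(Y=0) = 14/33, H(X|Y=0) = 0.9852
  p(Y=1) = 19/33, H(X|Y=1) = 0.9980
H(X|Y) = 0.4242×0.9852 + 0.5758×0.9980 = 0.9926 bits


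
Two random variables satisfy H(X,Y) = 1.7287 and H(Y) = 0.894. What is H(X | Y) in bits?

Chain rule: H(X,Y) = H(X|Y) + H(Y)
H(X|Y) = H(X,Y) - H(Y) = 1.7287 - 0.894 = 0.8347 bits


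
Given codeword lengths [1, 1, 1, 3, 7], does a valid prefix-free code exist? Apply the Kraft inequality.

Kraft inequality: Σ 2^(-l_i) ≤ 1 for prefix-free code
Calculating: 2^(-1) + 2^(-1) + 2^(-1) + 2^(-3) + 2^(-7)
= 0.5 + 0.5 + 0.5 + 0.125 + 0.0078125
= 1.6328
Since 1.6328 > 1, prefix-free code does not exist


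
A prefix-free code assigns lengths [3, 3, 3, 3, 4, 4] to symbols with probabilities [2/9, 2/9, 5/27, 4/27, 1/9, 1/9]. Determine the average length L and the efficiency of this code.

Average length L = Σ p_i × l_i = 3.2222 bits
Entropy H = 2.5275 bits
Efficiency η = H/L × 100% = 78.44%


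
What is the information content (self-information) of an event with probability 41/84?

Information content I(x) = -log₂(p(x))
I = -log₂(41/84) = -log₂(0.4881)
I = 1.0348 bits


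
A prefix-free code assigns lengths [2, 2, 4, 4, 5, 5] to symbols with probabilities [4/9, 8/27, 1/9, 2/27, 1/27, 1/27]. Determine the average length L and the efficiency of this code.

Average length L = Σ p_i × l_i = 2.5926 bits
Entropy H = 2.0225 bits
Efficiency η = H/L × 100% = 78.01%


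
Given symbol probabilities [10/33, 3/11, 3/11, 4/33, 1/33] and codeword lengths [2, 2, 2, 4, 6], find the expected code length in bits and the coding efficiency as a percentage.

Average length L = Σ p_i × l_i = 2.3636 bits
Entropy H = 2.0663 bits
Efficiency η = H/L × 100% = 87.42%


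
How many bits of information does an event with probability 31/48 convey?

Information content I(x) = -log₂(p(x))
I = -log₂(31/48) = -log₂(0.6458)
I = 0.6308 bits


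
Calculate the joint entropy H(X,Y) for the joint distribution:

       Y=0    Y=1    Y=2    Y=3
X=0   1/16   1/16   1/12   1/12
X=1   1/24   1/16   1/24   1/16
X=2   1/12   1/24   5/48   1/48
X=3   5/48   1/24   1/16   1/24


H(X,Y) = -Σ p(x,y) log₂ p(x,y)
  p(0,0)=1/16: -0.0625 × log₂(0.0625) = 0.2500
  p(0,1)=1/16: -0.0625 × log₂(0.0625) = 0.2500
  p(0,2)=1/12: -0.0833 × log₂(0.0833) = 0.2987
  p(0,3)=1/12: -0.0833 × log₂(0.0833) = 0.2987
  p(1,0)=1/24: -0.0417 × log₂(0.0417) = 0.1910
  p(1,1)=1/16: -0.0625 × log₂(0.0625) = 0.2500
  p(1,2)=1/24: -0.0417 × log₂(0.0417) = 0.1910
  p(1,3)=1/16: -0.0625 × log₂(0.0625) = 0.2500
  p(2,0)=1/12: -0.0833 × log₂(0.0833) = 0.2987
  p(2,1)=1/24: -0.0417 × log₂(0.0417) = 0.1910
  p(2,2)=5/48: -0.1042 × log₂(0.1042) = 0.3399
  p(2,3)=1/48: -0.0208 × log₂(0.0208) = 0.1164
  p(3,0)=5/48: -0.1042 × log₂(0.1042) = 0.3399
  p(3,1)=1/24: -0.0417 × log₂(0.0417) = 0.1910
  p(3,2)=1/16: -0.0625 × log₂(0.0625) = 0.2500
  p(3,3)=1/24: -0.0417 × log₂(0.0417) = 0.1910
H(X,Y) = 3.8976 bits


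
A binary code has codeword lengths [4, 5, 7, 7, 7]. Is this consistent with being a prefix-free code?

Kraft inequality: Σ 2^(-l_i) ≤ 1 for prefix-free code
Calculating: 2^(-4) + 2^(-5) + 2^(-7) + 2^(-7) + 2^(-7)
= 0.0625 + 0.03125 + 0.0078125 + 0.0078125 + 0.0078125
= 0.1172
Since 0.1172 ≤ 1, prefix-free code exists


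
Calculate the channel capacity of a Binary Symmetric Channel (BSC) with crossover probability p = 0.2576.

For BSC with error probability p:
C = 1 - H(p) where H(p) is binary entropy
H(0.2576) = -0.2576 × log₂(0.2576) - 0.7424 × log₂(0.7424)
H(p) = 0.8231
C = 1 - 0.8231 = 0.1769 bits/use


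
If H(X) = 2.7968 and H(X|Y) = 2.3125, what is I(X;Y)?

I(X;Y) = H(X) - H(X|Y)
I(X;Y) = 2.7968 - 2.3125 = 0.4843 bits


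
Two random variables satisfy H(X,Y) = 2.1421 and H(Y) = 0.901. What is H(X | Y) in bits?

Chain rule: H(X,Y) = H(X|Y) + H(Y)
H(X|Y) = H(X,Y) - H(Y) = 2.1421 - 0.901 = 1.2411 bits


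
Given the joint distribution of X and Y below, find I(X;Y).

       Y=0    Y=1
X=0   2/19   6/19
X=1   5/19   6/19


H(X) = 0.9819, H(Y) = 0.9495, H(X,Y) = 1.8990
I(X;Y) = H(X) + H(Y) - H(X,Y) = 0.0324 bits


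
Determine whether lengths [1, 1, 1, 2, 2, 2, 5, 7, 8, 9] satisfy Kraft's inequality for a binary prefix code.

Kraft inequality: Σ 2^(-l_i) ≤ 1 for prefix-free code
Calculating: 2^(-1) + 2^(-1) + 2^(-1) + 2^(-2) + 2^(-2) + 2^(-2) + 2^(-5) + 2^(-7) + 2^(-8) + 2^(-9)
= 0.5 + 0.5 + 0.5 + 0.25 + 0.25 + 0.25 + 0.03125 + 0.0078125 + 0.00390625 + 0.001953125
= 2.2949
Since 2.2949 > 1, prefix-free code does not exist


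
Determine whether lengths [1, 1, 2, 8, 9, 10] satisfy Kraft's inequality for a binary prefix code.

Kraft inequality: Σ 2^(-l_i) ≤ 1 for prefix-free code
Calculating: 2^(-1) + 2^(-1) + 2^(-2) + 2^(-8) + 2^(-9) + 2^(-10)
= 0.5 + 0.5 + 0.25 + 0.00390625 + 0.001953125 + 0.0009765625
= 1.2568
Since 1.2568 > 1, prefix-free code does not exist


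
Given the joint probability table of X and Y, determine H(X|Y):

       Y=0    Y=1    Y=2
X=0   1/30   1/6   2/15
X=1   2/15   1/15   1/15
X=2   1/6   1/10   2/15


H(X|Y) = Σ_y p(y) H(X|Y=y)
  p(Y=0) = 1/3, H(X|Y=0) = 1.3610
  p(Y=1) = 1/3, H(X|Y=1) = 1.4855
  p(Y=2) = 1/3, H(X|Y=2) = 1.5219
H(X|Y) = 0.3333×1.3610 + 0.3333×1.4855 + 0.3333×1.5219 = 1.4561 bits


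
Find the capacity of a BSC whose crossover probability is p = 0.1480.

For BSC with error probability p:
C = 1 - H(p) where H(p) is binary entropy
H(0.1480) = -0.1480 × log₂(0.1480) - 0.8520 × log₂(0.8520)
H(p) = 0.6048
C = 1 - 0.6048 = 0.3952 bits/use


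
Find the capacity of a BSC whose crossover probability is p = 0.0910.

For BSC with error probability p:
C = 1 - H(p) where H(p) is binary entropy
H(0.0910) = -0.0910 × log₂(0.0910) - 0.9090 × log₂(0.9090)
H(p) = 0.4398
C = 1 - 0.4398 = 0.5602 bits/use


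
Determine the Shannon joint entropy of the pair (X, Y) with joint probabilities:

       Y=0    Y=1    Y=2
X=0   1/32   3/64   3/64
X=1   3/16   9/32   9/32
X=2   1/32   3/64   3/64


H(X,Y) = -Σ p(x,y) log₂ p(x,y)
  p(0,0)=1/32: -0.0312 × log₂(0.0312) = 0.1562
  p(0,1)=3/64: -0.0469 × log₂(0.0469) = 0.2070
  p(0,2)=3/64: -0.0469 × log₂(0.0469) = 0.2070
  p(1,0)=3/16: -0.1875 × log₂(0.1875) = 0.4528
  p(1,1)=9/32: -0.2812 × log₂(0.2812) = 0.5147
  p(1,2)=9/32: -0.2812 × log₂(0.2812) = 0.5147
  p(2,0)=1/32: -0.0312 × log₂(0.0312) = 0.1562
  p(2,1)=3/64: -0.0469 × log₂(0.0469) = 0.2070
  p(2,2)=3/64: -0.0469 × log₂(0.0469) = 0.2070
H(X,Y) = 2.6226 bits


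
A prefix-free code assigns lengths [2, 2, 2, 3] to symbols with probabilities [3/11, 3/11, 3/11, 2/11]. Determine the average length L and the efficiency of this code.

Average length L = Σ p_i × l_i = 2.1818 bits
Entropy H = 1.9808 bits
Efficiency η = H/L × 100% = 90.79%


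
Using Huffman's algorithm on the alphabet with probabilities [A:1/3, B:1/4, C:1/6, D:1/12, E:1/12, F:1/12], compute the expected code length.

Huffman tree construction:
Combine smallest probabilities repeatedly
Resulting codes:
  A: 11 (length 2)
  B: 01 (length 2)
  C: 101 (length 3)
  D: 000 (length 3)
  E: 001 (length 3)
  F: 100 (length 3)
Average length = Σ p(s) × length(s) = 2.4167 bits


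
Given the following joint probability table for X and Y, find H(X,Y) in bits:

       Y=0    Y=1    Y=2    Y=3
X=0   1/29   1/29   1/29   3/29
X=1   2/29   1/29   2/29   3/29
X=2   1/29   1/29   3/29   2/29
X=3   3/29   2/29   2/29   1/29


H(X,Y) = -Σ p(x,y) log₂ p(x,y)
  p(0,0)=1/29: -0.0345 × log₂(0.0345) = 0.1675
  p(0,1)=1/29: -0.0345 × log₂(0.0345) = 0.1675
  p(0,2)=1/29: -0.0345 × log₂(0.0345) = 0.1675
  p(0,3)=3/29: -0.1034 × log₂(0.1034) = 0.3386
  p(1,0)=2/29: -0.0690 × log₂(0.0690) = 0.2661
  p(1,1)=1/29: -0.0345 × log₂(0.0345) = 0.1675
  p(1,2)=2/29: -0.0690 × log₂(0.0690) = 0.2661
  p(1,3)=3/29: -0.1034 × log₂(0.1034) = 0.3386
  p(2,0)=1/29: -0.0345 × log₂(0.0345) = 0.1675
  p(2,1)=1/29: -0.0345 × log₂(0.0345) = 0.1675
  p(2,2)=3/29: -0.1034 × log₂(0.1034) = 0.3386
  p(2,3)=2/29: -0.0690 × log₂(0.0690) = 0.2661
  p(3,0)=3/29: -0.1034 × log₂(0.1034) = 0.3386
  p(3,1)=2/29: -0.0690 × log₂(0.0690) = 0.2661
  p(3,2)=2/29: -0.0690 × log₂(0.0690) = 0.2661
  p(3,3)=1/29: -0.0345 × log₂(0.0345) = 0.1675
H(X,Y) = 3.8573 bits


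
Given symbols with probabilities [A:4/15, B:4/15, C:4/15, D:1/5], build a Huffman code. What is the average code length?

Huffman tree construction:
Combine smallest probabilities repeatedly
Resulting codes:
  A: 01 (length 2)
  B: 10 (length 2)
  C: 11 (length 2)
  D: 00 (length 2)
Average length = Σ p(s) × length(s) = 2.0000 bits


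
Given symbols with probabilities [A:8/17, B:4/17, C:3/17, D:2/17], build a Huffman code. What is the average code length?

Huffman tree construction:
Combine smallest probabilities repeatedly
Resulting codes:
  A: 0 (length 1)
  B: 10 (length 2)
  C: 111 (length 3)
  D: 110 (length 3)
Average length = Σ p(s) × length(s) = 1.8235 bits


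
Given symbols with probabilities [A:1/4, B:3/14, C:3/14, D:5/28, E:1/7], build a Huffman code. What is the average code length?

Huffman tree construction:
Combine smallest probabilities repeatedly
Resulting codes:
  A: 10 (length 2)
  B: 00 (length 2)
  C: 01 (length 2)
  D: 111 (length 3)
  E: 110 (length 3)
Average length = Σ p(s) × length(s) = 2.3214 bits


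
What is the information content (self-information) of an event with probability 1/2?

Information content I(x) = -log₂(p(x))
I = -log₂(1/2) = -log₂(0.5000)
I = 1.0000 bits


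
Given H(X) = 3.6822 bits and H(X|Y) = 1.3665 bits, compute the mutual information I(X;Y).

I(X;Y) = H(X) - H(X|Y)
I(X;Y) = 3.6822 - 1.3665 = 2.3157 bits


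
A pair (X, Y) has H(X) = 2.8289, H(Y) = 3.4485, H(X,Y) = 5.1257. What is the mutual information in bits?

I(X;Y) = H(X) + H(Y) - H(X,Y)
I(X;Y) = 2.8289 + 3.4485 - 5.1257 = 1.1517 bits


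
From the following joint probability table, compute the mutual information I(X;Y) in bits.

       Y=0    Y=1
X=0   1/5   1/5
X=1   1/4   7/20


H(X) = 0.9710, H(Y) = 0.9928, H(X,Y) = 1.9589
I(X;Y) = H(X) + H(Y) - H(X,Y) = 0.0049 bits


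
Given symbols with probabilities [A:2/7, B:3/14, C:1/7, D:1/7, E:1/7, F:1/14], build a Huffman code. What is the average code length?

Huffman tree construction:
Combine smallest probabilities repeatedly
Resulting codes:
  A: 10 (length 2)
  B: 00 (length 2)
  C: 011 (length 3)
  D: 110 (length 3)
  E: 111 (length 3)
  F: 010 (length 3)
Average length = Σ p(s) × length(s) = 2.5000 bits


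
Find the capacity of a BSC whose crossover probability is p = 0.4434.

For BSC with error probability p:
C = 1 - H(p) where H(p) is binary entropy
H(0.4434) = -0.4434 × log₂(0.4434) - 0.5566 × log₂(0.5566)
H(p) = 0.9907
C = 1 - 0.9907 = 0.0093 bits/use


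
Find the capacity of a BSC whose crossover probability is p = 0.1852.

For BSC with error probability p:
C = 1 - H(p) where H(p) is binary entropy
H(0.1852) = -0.1852 × log₂(0.1852) - 0.8148 × log₂(0.8148)
H(p) = 0.6913
C = 1 - 0.6913 = 0.3087 bits/use


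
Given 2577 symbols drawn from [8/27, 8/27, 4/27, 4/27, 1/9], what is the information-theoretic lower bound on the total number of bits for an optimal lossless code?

Entropy H = 2.2084 bits/symbol
Minimum bits = H × n = 2.2084 × 2577
= 5691.07 bits


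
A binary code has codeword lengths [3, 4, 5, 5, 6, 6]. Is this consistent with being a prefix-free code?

Kraft inequality: Σ 2^(-l_i) ≤ 1 for prefix-free code
Calculating: 2^(-3) + 2^(-4) + 2^(-5) + 2^(-5) + 2^(-6) + 2^(-6)
= 0.125 + 0.0625 + 0.03125 + 0.03125 + 0.015625 + 0.015625
= 0.2812
Since 0.2812 ≤ 1, prefix-free code exists


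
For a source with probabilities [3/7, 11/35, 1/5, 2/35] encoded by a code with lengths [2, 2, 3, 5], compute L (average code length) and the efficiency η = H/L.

Average length L = Σ p_i × l_i = 2.3714 bits
Entropy H = 1.7490 bits
Efficiency η = H/L × 100% = 73.75%


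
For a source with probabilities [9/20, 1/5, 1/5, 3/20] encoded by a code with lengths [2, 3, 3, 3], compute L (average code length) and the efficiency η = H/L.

Average length L = Σ p_i × l_i = 2.5500 bits
Entropy H = 1.8577 bits
Efficiency η = H/L × 100% = 72.85%


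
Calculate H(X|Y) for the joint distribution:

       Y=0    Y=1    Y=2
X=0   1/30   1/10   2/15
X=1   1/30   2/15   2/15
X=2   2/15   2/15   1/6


H(X|Y) = Σ_y p(y) H(X|Y=y)
  p(Y=0) = 1/5, H(X|Y=0) = 1.2516
  p(Y=1) = 11/30, H(X|Y=1) = 1.5726
  p(Y=2) = 13/30, H(X|Y=2) = 1.5766
H(X|Y) = 0.2000×1.2516 + 0.3667×1.5726 + 0.4333×1.5766 = 1.5102 bits


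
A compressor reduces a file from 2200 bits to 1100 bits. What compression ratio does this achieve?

Compression ratio = Original / Compressed
= 2200 / 1100 = 2.00:1


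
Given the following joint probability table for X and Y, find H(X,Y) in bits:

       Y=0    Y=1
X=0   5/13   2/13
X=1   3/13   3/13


H(X,Y) = -Σ p(x,y) log₂ p(x,y)
  p(0,0)=5/13: -0.3846 × log₂(0.3846) = 0.5302
  p(0,1)=2/13: -0.1538 × log₂(0.1538) = 0.4155
  p(1,0)=3/13: -0.2308 × log₂(0.2308) = 0.4882
  p(1,1)=3/13: -0.2308 × log₂(0.2308) = 0.4882
H(X,Y) = 1.9220 bits


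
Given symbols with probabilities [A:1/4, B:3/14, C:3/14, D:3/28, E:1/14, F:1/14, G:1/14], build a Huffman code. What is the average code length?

Huffman tree construction:
Combine smallest probabilities repeatedly
Resulting codes:
  A: 10 (length 2)
  B: 00 (length 2)
  C: 01 (length 2)
  D: 1111 (length 4)
  E: 1100 (length 4)
  F: 1101 (length 4)
  G: 1110 (length 4)
Average length = Σ p(s) × length(s) = 2.6429 bits


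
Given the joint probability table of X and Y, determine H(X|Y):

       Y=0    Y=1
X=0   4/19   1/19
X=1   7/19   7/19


H(X|Y) = Σ_y p(y) H(X|Y=y)
  p(Y=0) = 11/19, H(X|Y=0) = 0.9457
  p(Y=1) = 8/19, H(X|Y=1) = 0.5436
H(X|Y) = 0.5789×0.9457 + 0.4211×0.5436 = 0.7764 bits


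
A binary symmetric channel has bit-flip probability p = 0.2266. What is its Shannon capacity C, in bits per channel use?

For BSC with error probability p:
C = 1 - H(p) where H(p) is binary entropy
H(0.2266) = -0.2266 × log₂(0.2266) - 0.7734 × log₂(0.7734)
H(p) = 0.7720
C = 1 - 0.7720 = 0.2280 bits/use


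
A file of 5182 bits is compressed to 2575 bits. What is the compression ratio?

Compression ratio = Original / Compressed
= 5182 / 2575 = 2.01:1


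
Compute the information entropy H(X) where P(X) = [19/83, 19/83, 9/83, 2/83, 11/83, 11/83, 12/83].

H(X) = -Σ p(x) log₂ p(x)
  -19/83 × log₂(19/83) = 0.4869
  -19/83 × log₂(19/83) = 0.4869
  -9/83 × log₂(9/83) = 0.3475
  -2/83 × log₂(2/83) = 0.1295
  -11/83 × log₂(11/83) = 0.3864
  -11/83 × log₂(11/83) = 0.3864
  -12/83 × log₂(12/83) = 0.4034
H(X) = 2.6271 bits


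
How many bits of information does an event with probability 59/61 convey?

Information content I(x) = -log₂(p(x))
I = -log₂(59/61) = -log₂(0.9672)
I = 0.0481 bits


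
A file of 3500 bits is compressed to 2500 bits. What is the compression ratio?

Compression ratio = Original / Compressed
= 3500 / 2500 = 1.40:1


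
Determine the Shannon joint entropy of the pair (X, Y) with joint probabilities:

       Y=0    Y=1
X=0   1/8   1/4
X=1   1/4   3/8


H(X,Y) = -Σ p(x,y) log₂ p(x,y)
  p(0,0)=1/8: -0.1250 × log₂(0.1250) = 0.3750
  p(0,1)=1/4: -0.2500 × log₂(0.2500) = 0.5000
  p(1,0)=1/4: -0.2500 × log₂(0.2500) = 0.5000
  p(1,1)=3/8: -0.3750 × log₂(0.3750) = 0.5306
H(X,Y) = 1.9056 bits


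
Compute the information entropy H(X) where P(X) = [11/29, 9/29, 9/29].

H(X) = -Σ p(x) log₂ p(x)
  -11/29 × log₂(11/29) = 0.5305
  -9/29 × log₂(9/29) = 0.5239
  -9/29 × log₂(9/29) = 0.5239
H(X) = 1.5782 bits


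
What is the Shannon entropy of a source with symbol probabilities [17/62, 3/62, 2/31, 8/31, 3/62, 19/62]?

H(X) = -Σ p(x) log₂ p(x)
  -17/62 × log₂(17/62) = 0.5118
  -3/62 × log₂(3/62) = 0.2114
  -2/31 × log₂(2/31) = 0.2551
  -8/31 × log₂(8/31) = 0.5043
  -3/62 × log₂(3/62) = 0.2114
  -19/62 × log₂(19/62) = 0.5229
H(X) = 2.2170 bits


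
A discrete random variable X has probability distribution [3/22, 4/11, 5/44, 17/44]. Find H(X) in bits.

H(X) = -Σ p(x) log₂ p(x)
  -3/22 × log₂(3/22) = 0.3920
  -4/11 × log₂(4/11) = 0.5307
  -5/44 × log₂(5/44) = 0.3565
  -17/44 × log₂(17/44) = 0.5301
H(X) = 1.8093 bits


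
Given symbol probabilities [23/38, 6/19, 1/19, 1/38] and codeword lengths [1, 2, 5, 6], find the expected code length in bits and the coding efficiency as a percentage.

Average length L = Σ p_i × l_i = 1.6579 bits
Entropy H = 1.3253 bits
Efficiency η = H/L × 100% = 79.94%


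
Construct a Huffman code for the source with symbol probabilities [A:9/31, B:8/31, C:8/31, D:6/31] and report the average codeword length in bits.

Huffman tree construction:
Combine smallest probabilities repeatedly
Resulting codes:
  A: 11 (length 2)
  B: 01 (length 2)
  C: 10 (length 2)
  D: 00 (length 2)
Average length = Σ p(s) × length(s) = 2.0000 bits


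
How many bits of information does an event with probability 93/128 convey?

Information content I(x) = -log₂(p(x))
I = -log₂(93/128) = -log₂(0.7266)
I = 0.4608 bits


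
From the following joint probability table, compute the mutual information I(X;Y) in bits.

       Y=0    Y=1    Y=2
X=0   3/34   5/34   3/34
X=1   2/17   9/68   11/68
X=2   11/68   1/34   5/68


H(X) = 1.5614, H(Y) = 1.5810, H(X,Y) = 3.0509
I(X;Y) = H(X) + H(Y) - H(X,Y) = 0.0914 bits


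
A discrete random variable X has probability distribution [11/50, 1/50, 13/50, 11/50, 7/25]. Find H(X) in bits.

H(X) = -Σ p(x) log₂ p(x)
  -11/50 × log₂(11/50) = 0.4806
  -1/50 × log₂(1/50) = 0.1129
  -13/50 × log₂(13/50) = 0.5053
  -11/50 × log₂(11/50) = 0.4806
  -7/25 × log₂(7/25) = 0.5142
H(X) = 2.0935 bits


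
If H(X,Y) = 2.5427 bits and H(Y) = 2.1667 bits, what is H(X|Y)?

Chain rule: H(X,Y) = H(X|Y) + H(Y)
H(X|Y) = H(X,Y) - H(Y) = 2.5427 - 2.1667 = 0.376 bits


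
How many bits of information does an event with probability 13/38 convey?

Information content I(x) = -log₂(p(x))
I = -log₂(13/38) = -log₂(0.3421)
I = 1.5475 bits


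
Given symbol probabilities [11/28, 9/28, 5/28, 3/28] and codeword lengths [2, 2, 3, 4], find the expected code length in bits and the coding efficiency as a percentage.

Average length L = Σ p_i × l_i = 2.3929 bits
Entropy H = 1.8449 bits
Efficiency η = H/L × 100% = 77.10%


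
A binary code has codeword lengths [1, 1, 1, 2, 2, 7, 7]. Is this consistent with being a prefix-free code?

Kraft inequality: Σ 2^(-l_i) ≤ 1 for prefix-free code
Calculating: 2^(-1) + 2^(-1) + 2^(-1) + 2^(-2) + 2^(-2) + 2^(-7) + 2^(-7)
= 0.5 + 0.5 + 0.5 + 0.25 + 0.25 + 0.0078125 + 0.0078125
= 2.0156
Since 2.0156 > 1, prefix-free code does not exist


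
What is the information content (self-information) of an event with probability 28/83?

Information content I(x) = -log₂(p(x))
I = -log₂(28/83) = -log₂(0.3373)
I = 1.5677 bits


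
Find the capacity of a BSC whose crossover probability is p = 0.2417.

For BSC with error probability p:
C = 1 - H(p) where H(p) is binary entropy
H(0.2417) = -0.2417 × log₂(0.2417) - 0.7583 × log₂(0.7583)
H(p) = 0.7979
C = 1 - 0.7979 = 0.2021 bits/use


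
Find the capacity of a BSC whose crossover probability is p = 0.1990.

For BSC with error probability p:
C = 1 - H(p) where H(p) is binary entropy
H(0.1990) = -0.1990 × log₂(0.1990) - 0.8010 × log₂(0.8010)
H(p) = 0.7199
C = 1 - 0.7199 = 0.2801 bits/use


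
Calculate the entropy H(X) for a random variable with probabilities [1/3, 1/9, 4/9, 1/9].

H(X) = -Σ p(x) log₂ p(x)
  -1/3 × log₂(1/3) = 0.5283
  -1/9 × log₂(1/9) = 0.3522
  -4/9 × log₂(4/9) = 0.5200
  -1/9 × log₂(1/9) = 0.3522
H(X) = 1.7527 bits


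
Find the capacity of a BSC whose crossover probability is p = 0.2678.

For BSC with error probability p:
C = 1 - H(p) where H(p) is binary entropy
H(0.2678) = -0.2678 × log₂(0.2678) - 0.7322 × log₂(0.7322)
H(p) = 0.8383
C = 1 - 0.8383 = 0.1617 bits/use


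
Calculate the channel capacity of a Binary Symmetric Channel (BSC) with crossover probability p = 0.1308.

For BSC with error probability p:
C = 1 - H(p) where H(p) is binary entropy
H(0.1308) = -0.1308 × log₂(0.1308) - 0.8692 × log₂(0.8692)
H(p) = 0.5596
C = 1 - 0.5596 = 0.4404 bits/use


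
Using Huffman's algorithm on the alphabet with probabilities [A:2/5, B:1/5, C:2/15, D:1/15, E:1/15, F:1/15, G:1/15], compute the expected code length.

Huffman tree construction:
Combine smallest probabilities repeatedly
Resulting codes:
  A: 0 (length 1)
  B: 111 (length 3)
  C: 100 (length 3)
  D: 1010 (length 4)
  E: 1011 (length 4)
  F: 1100 (length 4)
  G: 1101 (length 4)
Average length = Σ p(s) × length(s) = 2.4667 bits


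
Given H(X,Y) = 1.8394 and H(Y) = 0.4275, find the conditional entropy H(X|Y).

Chain rule: H(X,Y) = H(X|Y) + H(Y)
H(X|Y) = H(X,Y) - H(Y) = 1.8394 - 0.4275 = 1.4119 bits


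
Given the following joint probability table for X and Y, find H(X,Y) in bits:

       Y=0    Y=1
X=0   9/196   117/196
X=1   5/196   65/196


H(X,Y) = -Σ p(x,y) log₂ p(x,y)
  p(0,0)=9/196: -0.0459 × log₂(0.0459) = 0.2041
  p(0,1)=117/196: -0.5969 × log₂(0.5969) = 0.4443
  p(1,0)=5/196: -0.0255 × log₂(0.0255) = 0.1350
  p(1,1)=65/196: -0.3316 × log₂(0.3316) = 0.5281
H(X,Y) = 1.3115 bits


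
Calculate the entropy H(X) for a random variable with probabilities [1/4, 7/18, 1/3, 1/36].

H(X) = -Σ p(x) log₂ p(x)
  -1/4 × log₂(1/4) = 0.5000
  -7/18 × log₂(7/18) = 0.5299
  -1/3 × log₂(1/3) = 0.5283
  -1/36 × log₂(1/36) = 0.1436
H(X) = 1.7018 bits


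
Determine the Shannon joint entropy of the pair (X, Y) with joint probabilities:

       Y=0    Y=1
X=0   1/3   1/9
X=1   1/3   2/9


H(X,Y) = -Σ p(x,y) log₂ p(x,y)
  p(0,0)=1/3: -0.3333 × log₂(0.3333) = 0.5283
  p(0,1)=1/9: -0.1111 × log₂(0.1111) = 0.3522
  p(1,0)=1/3: -0.3333 × log₂(0.3333) = 0.5283
  p(1,1)=2/9: -0.2222 × log₂(0.2222) = 0.4822
H(X,Y) = 1.8911 bits


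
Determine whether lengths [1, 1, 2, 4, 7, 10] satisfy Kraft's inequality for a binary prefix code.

Kraft inequality: Σ 2^(-l_i) ≤ 1 for prefix-free code
Calculating: 2^(-1) + 2^(-1) + 2^(-2) + 2^(-4) + 2^(-7) + 2^(-10)
= 0.5 + 0.5 + 0.25 + 0.0625 + 0.0078125 + 0.0009765625
= 1.3213
Since 1.3213 > 1, prefix-free code does not exist


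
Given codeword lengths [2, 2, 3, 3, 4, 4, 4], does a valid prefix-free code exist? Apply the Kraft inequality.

Kraft inequality: Σ 2^(-l_i) ≤ 1 for prefix-free code
Calculating: 2^(-2) + 2^(-2) + 2^(-3) + 2^(-3) + 2^(-4) + 2^(-4) + 2^(-4)
= 0.25 + 0.25 + 0.125 + 0.125 + 0.0625 + 0.0625 + 0.0625
= 0.9375
Since 0.9375 ≤ 1, prefix-free code exists


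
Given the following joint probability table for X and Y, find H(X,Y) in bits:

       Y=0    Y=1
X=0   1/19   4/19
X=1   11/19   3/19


H(X,Y) = -Σ p(x,y) log₂ p(x,y)
  p(0,0)=1/19: -0.0526 × log₂(0.0526) = 0.2236
  p(0,1)=4/19: -0.2105 × log₂(0.2105) = 0.4732
  p(1,0)=11/19: -0.5789 × log₂(0.5789) = 0.4565
  p(1,1)=3/19: -0.1579 × log₂(0.1579) = 0.4205
H(X,Y) = 1.5738 bits


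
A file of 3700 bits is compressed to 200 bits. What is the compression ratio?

Compression ratio = Original / Compressed
= 3700 / 200 = 18.50:1


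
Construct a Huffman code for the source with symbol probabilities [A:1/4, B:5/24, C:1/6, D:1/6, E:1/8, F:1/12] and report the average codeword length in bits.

Huffman tree construction:
Combine smallest probabilities repeatedly
Resulting codes:
  A: 10 (length 2)
  B: 00 (length 2)
  C: 110 (length 3)
  D: 111 (length 3)
  E: 011 (length 3)
  F: 010 (length 3)
Average length = Σ p(s) × length(s) = 2.5417 bits


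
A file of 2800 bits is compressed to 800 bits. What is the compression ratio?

Compression ratio = Original / Compressed
= 2800 / 800 = 3.50:1


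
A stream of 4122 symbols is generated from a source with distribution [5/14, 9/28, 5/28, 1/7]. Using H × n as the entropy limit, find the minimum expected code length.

Entropy H = 1.9017 bits/symbol
Minimum bits = H × n = 1.9017 × 4122
= 7838.82 bits


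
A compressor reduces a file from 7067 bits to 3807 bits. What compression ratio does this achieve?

Compression ratio = Original / Compressed
= 7067 / 3807 = 1.86:1


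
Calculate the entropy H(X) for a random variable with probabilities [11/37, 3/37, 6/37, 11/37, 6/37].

H(X) = -Σ p(x) log₂ p(x)
  -11/37 × log₂(11/37) = 0.5203
  -3/37 × log₂(3/37) = 0.2939
  -6/37 × log₂(6/37) = 0.4256
  -11/37 × log₂(11/37) = 0.5203
  -6/37 × log₂(6/37) = 0.4256
H(X) = 2.1856 bits


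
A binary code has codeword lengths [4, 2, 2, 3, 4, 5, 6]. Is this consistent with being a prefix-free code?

Kraft inequality: Σ 2^(-l_i) ≤ 1 for prefix-free code
Calculating: 2^(-4) + 2^(-2) + 2^(-2) + 2^(-3) + 2^(-4) + 2^(-5) + 2^(-6)
= 0.0625 + 0.25 + 0.25 + 0.125 + 0.0625 + 0.03125 + 0.015625
= 0.7969
Since 0.7969 ≤ 1, prefix-free code exists
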